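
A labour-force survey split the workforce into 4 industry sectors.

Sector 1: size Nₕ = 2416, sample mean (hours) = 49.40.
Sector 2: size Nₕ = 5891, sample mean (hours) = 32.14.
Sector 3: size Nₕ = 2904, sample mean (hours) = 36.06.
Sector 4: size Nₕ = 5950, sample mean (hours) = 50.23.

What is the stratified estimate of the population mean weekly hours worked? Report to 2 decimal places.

41.51

N = 2416 + 5891 + 2904 + 5950 = 17161.
Weight each subgroup mean by Nₕ/N and sum.
Σ Nₕx̄ₕ = 2416·49.40 + 5891·32.14 + 2904·36.06 + 5950·50.23 = 119350.4 + 189336.74 + 104718.24 + 298868.5 = 712273.88.
Divide by N: 712273.88 / 17161 = 41.5054... → 41.51.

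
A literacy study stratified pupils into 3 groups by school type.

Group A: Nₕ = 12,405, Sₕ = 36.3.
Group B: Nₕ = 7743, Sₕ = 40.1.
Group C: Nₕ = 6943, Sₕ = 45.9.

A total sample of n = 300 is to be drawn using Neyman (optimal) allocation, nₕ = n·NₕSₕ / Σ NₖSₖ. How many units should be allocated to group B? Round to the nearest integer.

A: NₕSₕ = 12405·36.3 = 450301.5
B: NₕSₕ = 7743·40.1 = 310494.3
C: NₕSₕ = 6943·45.9 = 318683.7
Σ NₕSₕ = 1079479.5.
n_B = 300·310494.3/1079479.5 = 86.290... → 86.

86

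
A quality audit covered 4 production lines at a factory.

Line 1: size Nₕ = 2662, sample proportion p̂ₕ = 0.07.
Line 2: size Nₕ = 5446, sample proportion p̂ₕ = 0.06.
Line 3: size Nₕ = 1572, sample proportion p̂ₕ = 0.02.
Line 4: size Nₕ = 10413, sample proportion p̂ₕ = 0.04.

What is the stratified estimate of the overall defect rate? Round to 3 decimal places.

Wₕ = Nₕ/N with N = 20093: 0.1325, 0.2710, 0.0782, 0.5182.
p̂_st = 0.1325·0.07 + 0.2710·0.06 + 0.0782·0.02 + 0.5182·0.04 ≈ 0.04783... → 0.048.

0.048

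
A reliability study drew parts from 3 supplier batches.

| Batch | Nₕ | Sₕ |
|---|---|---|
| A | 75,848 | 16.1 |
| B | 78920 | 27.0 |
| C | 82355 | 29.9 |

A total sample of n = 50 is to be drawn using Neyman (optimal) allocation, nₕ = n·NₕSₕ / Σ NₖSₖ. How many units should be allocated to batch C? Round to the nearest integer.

21

Σ NₕSₕ = 75848·16.1 + 78920·27.0 + 82355·29.9 = 5814407.3.
Share for C: 2462414.5/5814407.3 = 0.42350.
n_C = 50 × 0.42350 = 21.175... → 21.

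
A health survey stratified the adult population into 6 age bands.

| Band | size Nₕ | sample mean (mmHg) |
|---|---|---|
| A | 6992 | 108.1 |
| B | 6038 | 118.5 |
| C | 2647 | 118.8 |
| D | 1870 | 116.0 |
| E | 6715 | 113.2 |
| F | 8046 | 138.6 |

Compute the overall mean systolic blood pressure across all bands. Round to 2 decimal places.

N = 6992 + 6038 + 2647 + 1870 + 6715 + 8046 = 32308.
The stratified mean weights each stratum mean by its population share Nₕ/N.
Σ Nₕx̄ₕ = 6992·108.1 + 6038·118.5 + 2647·118.8 + 1870·116.0 + 6715·113.2 + 8046·138.6 = 755835.2 + 715503 + 314463.6 + 216920 + 760138 + 1115175.6 = 3878035.4.
Divide by N: 3878035.4 / 32308 = 120.0333... → 120.03.

120.03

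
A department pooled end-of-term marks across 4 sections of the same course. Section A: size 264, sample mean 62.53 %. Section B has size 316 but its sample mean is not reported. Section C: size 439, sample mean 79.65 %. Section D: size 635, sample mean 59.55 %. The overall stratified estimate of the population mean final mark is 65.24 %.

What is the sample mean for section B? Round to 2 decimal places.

Σ Nₕx̄ₕ = N·μ, so 316·x̄_B = 1654·65.24 − (264·62.53 + 439·79.65 + 635·59.55).
= 107906.96 − 89288.52 = 18618.44.
x̄_B = 18618.44 / 316 = 58.9191... → 58.92.

58.92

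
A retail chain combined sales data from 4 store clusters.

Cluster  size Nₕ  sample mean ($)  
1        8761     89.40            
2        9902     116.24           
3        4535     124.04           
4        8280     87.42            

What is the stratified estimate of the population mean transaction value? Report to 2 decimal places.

102.31

x̄_st = (Σ Nₕx̄ₕ) / (Σ Nₕ) = (8761·89.40 + 9902·116.24 + 4535·124.04 + 8280·87.42) / 31478
= 3220600.88 / 31478 = 102.3128... → 102.31.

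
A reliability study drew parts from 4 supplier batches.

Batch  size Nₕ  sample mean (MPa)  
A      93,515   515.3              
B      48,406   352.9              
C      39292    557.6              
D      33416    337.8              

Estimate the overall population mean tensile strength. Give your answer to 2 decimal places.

N = 214629; weights Wₕ = Nₕ/N = (0.4357, 0.2255, 0.1831, 0.1557).
x̄_st = Σ Wₕ·x̄ₕ = 0.4357·515.3 + 0.2255·352.9 + 0.1831·557.6 + 0.1557·337.8 ≈ 458.7819...
→ 458.78.

458.78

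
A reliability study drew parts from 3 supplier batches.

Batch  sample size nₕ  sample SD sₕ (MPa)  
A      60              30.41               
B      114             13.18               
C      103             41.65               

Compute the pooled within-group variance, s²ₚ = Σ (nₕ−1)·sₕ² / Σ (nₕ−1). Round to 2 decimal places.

Degrees of freedom: 59 + 113 + 102 = 274.
Σ(nₕ−1)sₕ² = 59·924.7681 + 113·173.7124 + 102·1734.7225 = 251132.5141.
s²ₚ = 251132.5141 / 274 = 916.5420... → 916.54.

916.54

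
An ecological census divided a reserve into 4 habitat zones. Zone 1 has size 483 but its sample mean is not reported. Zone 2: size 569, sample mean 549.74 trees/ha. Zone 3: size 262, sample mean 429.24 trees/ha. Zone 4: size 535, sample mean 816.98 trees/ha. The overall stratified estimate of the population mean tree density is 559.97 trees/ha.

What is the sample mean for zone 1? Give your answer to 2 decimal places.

358.26

Σ Nₕx̄ₕ = N·μ, so 483·x̄_1 = 1849·559.97 − (569·549.74 + 262·429.24 + 535·816.98).
= 1035384.53 − 862347.24 = 173037.29.
x̄_1 = 173037.29 / 483 = 358.2553... → 358.26.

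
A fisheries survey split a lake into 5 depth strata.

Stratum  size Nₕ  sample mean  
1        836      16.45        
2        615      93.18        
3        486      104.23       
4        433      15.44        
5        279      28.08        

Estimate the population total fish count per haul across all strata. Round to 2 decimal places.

Population total = Σ Nₕ·x̄ₕ (each stratum's size times its mean).
836·16.45 + 615·93.18 + 486·104.23 + 433·15.44 + 279·28.08 = 13752.2 + 57305.7 + 50655.78 + 6685.52 + 7834.32 = 136233.52.

136233.52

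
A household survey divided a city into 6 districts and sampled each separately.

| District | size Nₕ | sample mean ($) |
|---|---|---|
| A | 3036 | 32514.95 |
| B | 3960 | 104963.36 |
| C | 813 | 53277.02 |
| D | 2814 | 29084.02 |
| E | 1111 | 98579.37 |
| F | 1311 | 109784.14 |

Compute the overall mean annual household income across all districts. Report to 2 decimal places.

68453.48

N = 13045; weights Wₕ = Nₕ/N = (0.2327, 0.3036, 0.0623, 0.2157, 0.0852, 0.1005).
x̄_st = Σ Wₕ·x̄ₕ = 0.2327·32514.95 + 0.3036·104963.36 + 0.0623·53277.02 + 0.2157·29084.02 + 0.0852·98579.37 + 0.1005·109784.14 ≈ 68453.4788...
→ 68453.48.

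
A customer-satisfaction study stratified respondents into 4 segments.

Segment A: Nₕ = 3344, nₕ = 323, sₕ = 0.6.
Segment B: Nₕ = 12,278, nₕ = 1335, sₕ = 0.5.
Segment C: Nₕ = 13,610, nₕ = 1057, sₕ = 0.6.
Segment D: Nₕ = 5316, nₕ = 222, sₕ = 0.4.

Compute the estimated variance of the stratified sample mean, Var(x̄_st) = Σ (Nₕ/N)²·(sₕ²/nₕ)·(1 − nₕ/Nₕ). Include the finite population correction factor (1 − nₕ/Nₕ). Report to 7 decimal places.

0.0000956

N = 34548; Wₕ = Nₕ/N.
segment A: (3344/34548)²·0.6²/323·(1 − 323/3344) = 0.0000094335
segment B: (12278/34548)²·0.5²/1335·(1 − 1335/12278) = 0.0000210803
segment C: (13610/34548)²·0.6²/1057·(1 − 1057/13610) = 0.0000487514
segment D: (5316/34548)²·0.4²/222·(1 − 222/5316) = 0.0000163518
Sum = 0.0000956170 → 0.0000956.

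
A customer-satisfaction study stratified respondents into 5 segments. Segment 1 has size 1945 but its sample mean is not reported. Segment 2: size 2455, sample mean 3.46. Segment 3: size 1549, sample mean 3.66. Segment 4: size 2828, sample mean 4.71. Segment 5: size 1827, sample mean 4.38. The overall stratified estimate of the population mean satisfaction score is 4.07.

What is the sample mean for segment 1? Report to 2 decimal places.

3.94

Σ Nₕx̄ₕ = N·μ, so 1945·x̄_1 = 10604·4.07 − (2455·3.46 + 1549·3.66 + 2828·4.71 + 1827·4.38).
= 43158.28 − 35485.78 = 7672.5.
x̄_1 = 7672.5 / 1945 = 3.9447... → 3.94.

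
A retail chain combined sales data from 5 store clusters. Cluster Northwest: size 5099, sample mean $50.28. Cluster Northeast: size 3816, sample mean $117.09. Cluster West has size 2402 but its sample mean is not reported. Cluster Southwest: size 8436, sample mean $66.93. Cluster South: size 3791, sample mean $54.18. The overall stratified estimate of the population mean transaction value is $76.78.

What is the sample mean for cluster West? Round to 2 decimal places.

139.26

N = 5099 + 3816 + 2402 + 8436 + 3791 = 23544.
Overall total = μ·N = 76.78·23544 = 1807708.32.
Subtract the known strata: 5099·50.28 + 3816·117.09 + 8436·66.93 + 3791·54.18 = 1473211.02.
Remaining total for cluster West: 1807708.32 − 1473211.02 = 334497.3.
Divide by its size: 334497.3 / 2402 = 139.2578... → 139.26.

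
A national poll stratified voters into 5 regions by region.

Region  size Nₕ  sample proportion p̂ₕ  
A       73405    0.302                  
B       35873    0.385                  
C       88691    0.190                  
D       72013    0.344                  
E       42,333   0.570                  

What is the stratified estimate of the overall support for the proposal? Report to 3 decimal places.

0.326

Wₕ = Nₕ/N with N = 312315: 0.2350, 0.1149, 0.2840, 0.2306, 0.1355.
p̂_st = 0.2350·0.302 + 0.1149·0.385 + 0.2840·0.190 + 0.2306·0.344 + 0.1355·0.570 ≈ 0.32574... → 0.326.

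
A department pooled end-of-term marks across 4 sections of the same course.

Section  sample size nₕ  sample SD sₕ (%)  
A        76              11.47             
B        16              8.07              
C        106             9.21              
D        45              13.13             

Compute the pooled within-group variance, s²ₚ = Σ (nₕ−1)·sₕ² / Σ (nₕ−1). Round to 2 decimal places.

Degrees of freedom: 75 + 15 + 105 + 44 = 239.
Σ(nₕ−1)sₕ² = 75·131.5609 + 15·65.1249 + 105·84.8241 + 44·172.3969 = 27335.9351.
s²ₚ = 27335.9351 / 239 = 114.3763... → 114.38.

114.38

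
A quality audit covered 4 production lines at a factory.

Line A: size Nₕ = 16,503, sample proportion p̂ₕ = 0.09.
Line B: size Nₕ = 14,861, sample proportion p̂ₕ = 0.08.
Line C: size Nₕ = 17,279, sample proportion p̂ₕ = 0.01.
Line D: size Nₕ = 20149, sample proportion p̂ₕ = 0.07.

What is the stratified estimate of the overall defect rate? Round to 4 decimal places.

N = 16503 + 14861 + 17279 + 20149 = 68792.
Overall proportion = Σ (Nₕ/N)·p̂ₕ.
Σ Nₕp̂ₕ = 1485.27 + 1188.88 + 172.79 + 1410.43 = 4257.37.
4257.37 / 68792 = 0.061888... → 0.0619.

0.0619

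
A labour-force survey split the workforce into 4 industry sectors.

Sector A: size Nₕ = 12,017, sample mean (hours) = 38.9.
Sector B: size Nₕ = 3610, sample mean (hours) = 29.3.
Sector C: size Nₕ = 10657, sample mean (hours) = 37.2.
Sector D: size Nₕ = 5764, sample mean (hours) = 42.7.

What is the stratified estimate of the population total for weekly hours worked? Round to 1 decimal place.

1215797.5

A: 12017·38.9 = 467461.3
B: 3610·29.3 = 105773
C: 10657·37.2 = 396440.4
D: 5764·42.7 = 246122.8
τ̂ = Σ Nₕx̄ₕ = 1215797.5.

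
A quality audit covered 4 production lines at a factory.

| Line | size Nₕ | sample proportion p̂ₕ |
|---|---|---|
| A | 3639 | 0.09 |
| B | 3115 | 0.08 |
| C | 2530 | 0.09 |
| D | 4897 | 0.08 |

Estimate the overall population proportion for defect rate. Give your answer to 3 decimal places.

N = 3639 + 3115 + 2530 + 4897 = 14181.
Overall proportion = Σ (Nₕ/N)·p̂ₕ.
Σ Nₕp̂ₕ = 327.51 + 249.2 + 227.7 + 391.76 = 1196.17.
1196.17 / 14181 = 0.08435... → 0.084.

0.084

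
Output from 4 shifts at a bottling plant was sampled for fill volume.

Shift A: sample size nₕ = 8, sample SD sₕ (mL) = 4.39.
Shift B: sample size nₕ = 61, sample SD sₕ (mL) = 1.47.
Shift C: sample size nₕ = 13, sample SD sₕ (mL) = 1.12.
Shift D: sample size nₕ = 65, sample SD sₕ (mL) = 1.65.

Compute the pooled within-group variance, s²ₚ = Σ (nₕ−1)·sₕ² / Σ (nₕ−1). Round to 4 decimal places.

3.1738

A: (8−1)·4.39² = 7·19.2721 = 134.9047
B: (61−1)·1.47² = 60·2.1609 = 129.654
C: (13−1)·1.12² = 12·1.2544 = 15.0528
D: (65−1)·1.65² = 64·2.7225 = 174.24
Numerator = 453.8515; denominator = Σ(nₕ−1) = 143.
s²ₚ = 453.8515/143 = 3.173787... → 3.1738.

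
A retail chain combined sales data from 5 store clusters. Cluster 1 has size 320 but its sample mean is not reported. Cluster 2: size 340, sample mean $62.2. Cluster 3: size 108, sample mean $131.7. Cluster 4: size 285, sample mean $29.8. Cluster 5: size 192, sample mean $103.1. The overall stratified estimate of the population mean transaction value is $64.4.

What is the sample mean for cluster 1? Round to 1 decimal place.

51.6

N = 320 + 340 + 108 + 285 + 192 = 1245.
Overall total = μ·N = 64.4·1245 = 80178.
Subtract the known strata: 340·62.2 + 108·131.7 + 285·29.8 + 192·103.1 = 63659.8.
Remaining total for cluster 1: 80178 − 63659.8 = 16518.2.
Divide by its size: 16518.2 / 320 = 51.619... → 51.6.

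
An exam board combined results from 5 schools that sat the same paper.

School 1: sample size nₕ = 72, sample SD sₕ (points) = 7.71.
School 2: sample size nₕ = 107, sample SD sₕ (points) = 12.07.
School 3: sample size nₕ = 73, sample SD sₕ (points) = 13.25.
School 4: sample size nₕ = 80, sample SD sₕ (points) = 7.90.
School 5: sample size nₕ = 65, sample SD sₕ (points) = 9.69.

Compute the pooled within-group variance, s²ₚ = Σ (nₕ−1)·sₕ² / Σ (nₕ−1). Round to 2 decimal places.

Degrees of freedom: 71 + 106 + 72 + 79 + 64 = 392.
Σ(nₕ−1)sₕ² = 71·59.4441 + 106·145.6849 + 72·175.5625 + 79·62.41 + 64·93.8961 = 43243.3709.
s²ₚ = 43243.3709 / 392 = 110.3147... → 110.31.

110.31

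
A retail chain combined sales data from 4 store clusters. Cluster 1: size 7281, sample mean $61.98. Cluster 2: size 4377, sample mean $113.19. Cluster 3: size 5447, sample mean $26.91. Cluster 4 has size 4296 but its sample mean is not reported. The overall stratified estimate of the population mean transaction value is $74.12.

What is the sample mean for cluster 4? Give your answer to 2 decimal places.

N = 7281 + 4377 + 5447 + 4296 = 21401.
Overall total = μ·N = 74.12·21401 = 1586242.12.
Subtract the known strata: 7281·61.98 + 4377·113.19 + 5447·26.91 = 1093287.78.
Remaining total for cluster 4: 1586242.12 − 1093287.78 = 492954.34.
Divide by its size: 492954.34 / 4296 = 114.7473... → 114.75.

114.75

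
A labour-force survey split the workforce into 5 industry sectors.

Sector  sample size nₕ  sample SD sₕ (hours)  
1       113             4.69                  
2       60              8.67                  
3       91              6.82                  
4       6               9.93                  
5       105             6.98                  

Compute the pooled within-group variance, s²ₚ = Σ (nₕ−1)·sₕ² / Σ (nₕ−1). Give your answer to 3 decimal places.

44.985

Degrees of freedom: 112 + 59 + 90 + 5 + 104 = 370.
Σ(nₕ−1)sₕ² = 112·21.9961 + 59·75.1689 + 90·46.5124 + 5·98.6049 + 104·48.7204 = 16644.5904.
s²ₚ = 16644.5904 / 370 = 44.98538... → 44.985.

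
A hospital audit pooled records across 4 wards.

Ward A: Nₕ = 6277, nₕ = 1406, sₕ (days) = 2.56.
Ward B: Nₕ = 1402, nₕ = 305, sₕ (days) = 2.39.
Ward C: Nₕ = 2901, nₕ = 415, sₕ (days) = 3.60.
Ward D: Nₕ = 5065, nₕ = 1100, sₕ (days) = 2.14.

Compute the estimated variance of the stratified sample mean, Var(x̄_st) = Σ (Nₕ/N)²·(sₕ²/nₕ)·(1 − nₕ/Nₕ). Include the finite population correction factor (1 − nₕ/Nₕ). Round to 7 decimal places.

0.0019617

N = 15645; Wₕ = Nₕ/N.
ward A: (6277/15645)²·2.56²/1406·(1 − 1406/6277) = 0.0005822557
ward B: (1402/15645)²·2.39²/305·(1 − 305/1402) = 0.0001176791
ward C: (2901/15645)²·3.60²/415·(1 − 415/2901) = 0.0009201415
ward D: (5065/15645)²·2.14²/1100·(1 − 1100/5065) = 0.0003415910
Sum = 0.0019616673 → 0.0019617.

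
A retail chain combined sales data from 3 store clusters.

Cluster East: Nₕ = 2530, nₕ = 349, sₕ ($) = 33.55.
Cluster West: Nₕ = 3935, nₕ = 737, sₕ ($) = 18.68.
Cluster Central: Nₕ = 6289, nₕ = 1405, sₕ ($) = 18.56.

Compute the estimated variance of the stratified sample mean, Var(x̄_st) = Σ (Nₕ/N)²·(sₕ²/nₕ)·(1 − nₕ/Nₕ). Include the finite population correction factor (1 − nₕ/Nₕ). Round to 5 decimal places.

N = 12754. Term for each stratum: Wₕ²sₕ²/nₕ·(1−nₕ/Nₕ).
Var(x̄_st) = 0.10940646 + 0.03662829 + 0.04629606 = 0.19233081 → 0.19233.

0.19233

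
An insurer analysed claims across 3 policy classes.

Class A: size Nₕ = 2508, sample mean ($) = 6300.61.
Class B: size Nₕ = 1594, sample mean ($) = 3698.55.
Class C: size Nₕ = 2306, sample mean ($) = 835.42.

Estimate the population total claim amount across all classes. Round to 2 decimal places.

23623897.10

A: 2508·6300.61 = 15801929.88
B: 1594·3698.55 = 5895488.7
C: 2306·835.42 = 1926478.52
τ̂ = Σ Nₕx̄ₕ = 23623897.10.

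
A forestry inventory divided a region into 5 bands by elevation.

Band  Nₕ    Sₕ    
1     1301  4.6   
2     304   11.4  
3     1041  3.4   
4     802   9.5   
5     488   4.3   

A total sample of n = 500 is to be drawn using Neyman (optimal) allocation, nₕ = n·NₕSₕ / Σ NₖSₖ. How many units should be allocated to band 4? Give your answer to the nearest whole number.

1: NₕSₕ = 1301·4.6 = 5984.6
2: NₕSₕ = 304·11.4 = 3465.6
3: NₕSₕ = 1041·3.4 = 3539.4
4: NₕSₕ = 802·9.5 = 7619
5: NₕSₕ = 488·4.3 = 2098.4
Σ NₕSₕ = 22707.
n_4 = 500·7619/22707 = 167.768... → 168.

168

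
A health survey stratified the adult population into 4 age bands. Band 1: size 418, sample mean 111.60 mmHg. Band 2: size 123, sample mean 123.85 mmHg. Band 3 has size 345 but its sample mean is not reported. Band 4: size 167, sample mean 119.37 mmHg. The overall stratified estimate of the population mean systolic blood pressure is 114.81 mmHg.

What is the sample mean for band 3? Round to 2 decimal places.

113.27

N = 418 + 123 + 345 + 167 = 1053.
Overall total = μ·N = 114.81·1053 = 120894.93.
Subtract the known strata: 418·111.60 + 123·123.85 + 167·119.37 = 81817.14.
Remaining total for band 3: 120894.93 − 81817.14 = 39077.79.
Divide by its size: 39077.79 / 345 = 113.2690... → 113.27.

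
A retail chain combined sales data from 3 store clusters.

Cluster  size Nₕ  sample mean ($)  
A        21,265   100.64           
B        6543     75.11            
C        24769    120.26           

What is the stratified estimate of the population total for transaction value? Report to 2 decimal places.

A: 21265·100.64 = 2140109.6
B: 6543·75.11 = 491444.73
C: 24769·120.26 = 2978719.94
τ̂ = Σ Nₕx̄ₕ = 5610274.27.

5610274.27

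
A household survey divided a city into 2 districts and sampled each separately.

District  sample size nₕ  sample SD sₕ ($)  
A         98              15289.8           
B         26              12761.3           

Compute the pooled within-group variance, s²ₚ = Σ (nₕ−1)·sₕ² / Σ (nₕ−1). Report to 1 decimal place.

A: (98−1)·15289.8² = 97·233777984.04 = 22676464451.88
B: (26−1)·12761.3² = 25·162850777.69 = 4071269442.25
Numerator = 26747733894.13; denominator = Σ(nₕ−1) = 122.
s²ₚ = 26747733894.13/122 = 219243720.444... → 219243720.4.

219243720.4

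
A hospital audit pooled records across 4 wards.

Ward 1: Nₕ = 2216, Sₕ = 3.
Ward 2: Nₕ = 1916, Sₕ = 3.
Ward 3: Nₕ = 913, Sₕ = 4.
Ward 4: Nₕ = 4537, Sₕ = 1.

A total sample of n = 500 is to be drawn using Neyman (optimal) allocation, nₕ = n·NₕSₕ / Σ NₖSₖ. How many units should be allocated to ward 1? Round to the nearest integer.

161

1: NₕSₕ = 2216·3 = 6648
2: NₕSₕ = 1916·3 = 5748
3: NₕSₕ = 913·4 = 3652
4: NₕSₕ = 4537·1 = 4537
Σ NₕSₕ = 20585.
n_1 = 500·6648/20585 = 161.477... → 161.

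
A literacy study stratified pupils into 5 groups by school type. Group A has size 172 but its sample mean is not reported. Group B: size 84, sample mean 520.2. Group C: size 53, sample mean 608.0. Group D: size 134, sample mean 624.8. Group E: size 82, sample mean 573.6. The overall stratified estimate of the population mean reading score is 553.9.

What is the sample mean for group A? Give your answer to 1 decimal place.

489.1

Σ Nₕx̄ₕ = N·μ, so 172·x̄_A = 525·553.9 − (84·520.2 + 53·608.0 + 134·624.8 + 82·573.6).
= 290797.5 − 206679.2 = 84118.3.
x̄_A = 84118.3 / 172 = 489.060... → 489.1.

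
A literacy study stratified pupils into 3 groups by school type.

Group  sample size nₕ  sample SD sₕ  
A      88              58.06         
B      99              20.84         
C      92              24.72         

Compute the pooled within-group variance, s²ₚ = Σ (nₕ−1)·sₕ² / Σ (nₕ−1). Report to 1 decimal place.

1418.3

Degrees of freedom: 87 + 98 + 91 = 276.
Σ(nₕ−1)sₕ² = 87·3370.9636 + 98·434.3056 + 91·611.0784 = 391443.9164.
s²ₚ = 391443.9164 / 276 = 1418.275... → 1418.3.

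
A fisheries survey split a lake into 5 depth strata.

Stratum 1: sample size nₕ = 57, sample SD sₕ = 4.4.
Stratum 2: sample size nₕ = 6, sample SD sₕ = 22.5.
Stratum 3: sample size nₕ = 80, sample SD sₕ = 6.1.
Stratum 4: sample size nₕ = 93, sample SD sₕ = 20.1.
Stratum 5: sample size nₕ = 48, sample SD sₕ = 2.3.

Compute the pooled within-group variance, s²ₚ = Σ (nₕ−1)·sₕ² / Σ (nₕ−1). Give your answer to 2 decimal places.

Degrees of freedom: 56 + 5 + 79 + 92 + 47 = 279.
Σ(nₕ−1)sₕ² = 56·19.36 + 5·506.25 + 79·37.21 + 92·404.01 + 47·5.29 = 43972.55.
s²ₚ = 43972.55 / 279 = 157.6077... → 157.61.

157.61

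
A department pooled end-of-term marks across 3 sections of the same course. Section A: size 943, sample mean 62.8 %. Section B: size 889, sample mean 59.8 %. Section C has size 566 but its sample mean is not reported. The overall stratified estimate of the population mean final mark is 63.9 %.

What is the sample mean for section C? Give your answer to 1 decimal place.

N = 943 + 889 + 566 = 2398.
Overall total = μ·N = 63.9·2398 = 153232.2.
Subtract the known strata: 943·62.8 + 889·59.8 = 112382.6.
Remaining total for section C: 153232.2 − 112382.6 = 40849.6.
Divide by its size: 40849.6 / 566 = 72.172... → 72.2.

72.2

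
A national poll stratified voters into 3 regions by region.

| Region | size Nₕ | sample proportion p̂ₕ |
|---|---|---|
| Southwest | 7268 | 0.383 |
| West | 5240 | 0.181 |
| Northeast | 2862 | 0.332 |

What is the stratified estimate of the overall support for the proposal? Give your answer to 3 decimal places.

0.305

N = 7268 + 5240 + 2862 = 15370.
Overall proportion = Σ (Nₕ/N)·p̂ₕ.
Σ Nₕp̂ₕ = 2783.644 + 948.44 + 950.184 = 4682.268.
4682.268 / 15370 = 0.30464... → 0.305.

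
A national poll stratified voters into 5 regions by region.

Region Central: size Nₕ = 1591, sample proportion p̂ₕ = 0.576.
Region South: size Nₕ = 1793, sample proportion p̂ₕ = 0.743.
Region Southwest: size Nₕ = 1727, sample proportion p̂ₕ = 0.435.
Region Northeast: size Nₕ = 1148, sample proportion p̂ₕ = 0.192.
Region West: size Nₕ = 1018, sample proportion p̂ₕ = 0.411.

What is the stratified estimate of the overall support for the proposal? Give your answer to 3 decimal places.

Wₕ = Nₕ/N with N = 7277: 0.2186, 0.2464, 0.2373, 0.1578, 0.1399.
p̂_st = 0.2186·0.576 + 0.2464·0.743 + 0.2373·0.435 + 0.1578·0.192 + 0.1399·0.411 ≈ 0.50002... → 0.500.

0.500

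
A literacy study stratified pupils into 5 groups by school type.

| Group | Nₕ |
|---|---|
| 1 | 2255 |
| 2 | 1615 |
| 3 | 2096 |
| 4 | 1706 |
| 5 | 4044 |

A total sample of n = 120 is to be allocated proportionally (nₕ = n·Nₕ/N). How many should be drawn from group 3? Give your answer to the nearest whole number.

21

Share of group 3 = 2096/11716 = 0.17890.
Allocate 120 × 0.17890 = 21.468... → 21.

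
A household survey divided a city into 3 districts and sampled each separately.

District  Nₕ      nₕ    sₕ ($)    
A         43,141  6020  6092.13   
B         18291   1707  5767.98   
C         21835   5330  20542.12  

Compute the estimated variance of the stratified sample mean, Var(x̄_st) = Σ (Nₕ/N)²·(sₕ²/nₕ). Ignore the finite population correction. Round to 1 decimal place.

8039.5

N = 83267; Wₕ = Nₕ/N.
district A: (43141/83267)²·6092.13²/6020 = 1654.9177
district B: (18291/83267)²·5767.98²/1707 = 940.4659
district C: (21835/83267)²·20542.12²/5330 = 5444.0721
Sum = 8039.4557 → 8039.5.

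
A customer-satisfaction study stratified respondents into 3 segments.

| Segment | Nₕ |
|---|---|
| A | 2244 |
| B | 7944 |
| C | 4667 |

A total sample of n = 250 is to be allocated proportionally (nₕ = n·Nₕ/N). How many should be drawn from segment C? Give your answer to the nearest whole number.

Share of segment C = 4667/14855 = 0.31417.
Allocate 250 × 0.31417 = 78.543... → 79.

79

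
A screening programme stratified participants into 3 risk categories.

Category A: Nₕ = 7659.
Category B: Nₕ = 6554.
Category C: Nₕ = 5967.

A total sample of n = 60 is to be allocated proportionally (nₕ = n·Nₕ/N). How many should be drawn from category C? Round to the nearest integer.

18

Share of category C = 5967/20180 = 0.29569.
Allocate 60 × 0.29569 = 17.741... → 18.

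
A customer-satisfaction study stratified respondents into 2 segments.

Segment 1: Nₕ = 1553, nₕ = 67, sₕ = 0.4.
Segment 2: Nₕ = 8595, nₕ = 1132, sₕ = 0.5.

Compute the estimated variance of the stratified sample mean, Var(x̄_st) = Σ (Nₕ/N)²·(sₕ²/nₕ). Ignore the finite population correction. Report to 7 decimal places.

N = 10148; Wₕ = Nₕ/N.
segment 1: (1553/10148)²·0.4²/67 = 0.0000559277
segment 2: (8595/10148)²·0.5²/1132 = 0.0001584253
Sum = 0.0002143530 → 0.0002144.

0.0002144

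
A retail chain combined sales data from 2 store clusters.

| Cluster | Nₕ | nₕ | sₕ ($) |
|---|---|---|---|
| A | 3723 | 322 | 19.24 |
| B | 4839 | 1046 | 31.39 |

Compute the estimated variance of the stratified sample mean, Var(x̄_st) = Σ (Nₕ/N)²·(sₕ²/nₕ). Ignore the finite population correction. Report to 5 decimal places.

0.51826

N = 8562; Wₕ = Nₕ/N.
cluster A: (3723/8562)²·19.24²/322 = 0.21736514
cluster B: (4839/8562)²·31.39²/1046 = 0.30089276
Sum = 0.51825790 → 0.51826.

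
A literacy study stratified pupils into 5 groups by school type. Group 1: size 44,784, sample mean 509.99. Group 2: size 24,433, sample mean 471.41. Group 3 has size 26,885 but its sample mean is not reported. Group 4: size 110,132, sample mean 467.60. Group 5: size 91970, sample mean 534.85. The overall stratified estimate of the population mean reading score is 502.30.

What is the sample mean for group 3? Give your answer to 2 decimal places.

N = 44784 + 24433 + 26885 + 110132 + 91970 = 298204.
Overall total = μ·N = 502.30·298204 = 149787869.2.
Subtract the known strata: 44784·509.99 + 24433·471.41 + 110132·467.60 + 91970·534.85 = 135045230.39.
Remaining total for group 3: 149787869.2 − 135045230.39 = 14742638.81.
Divide by its size: 14742638.81 / 26885 = 548.3593... → 548.36.

548.36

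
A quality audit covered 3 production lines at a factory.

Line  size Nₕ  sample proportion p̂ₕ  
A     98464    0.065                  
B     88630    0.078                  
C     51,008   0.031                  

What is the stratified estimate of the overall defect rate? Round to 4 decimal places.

N = 98464 + 88630 + 51008 = 238102.
Overall proportion = Σ (Nₕ/N)·p̂ₕ.
Σ Nₕp̂ₕ = 6400.16 + 6913.14 + 1581.248 = 14894.548.
14894.548 / 238102 = 0.062555... → 0.0626.

0.0626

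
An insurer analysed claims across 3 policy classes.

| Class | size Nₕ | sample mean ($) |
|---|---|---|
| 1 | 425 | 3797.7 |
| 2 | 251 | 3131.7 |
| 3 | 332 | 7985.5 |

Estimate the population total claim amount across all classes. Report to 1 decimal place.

5051265.2

Population total = Σ Nₕ·x̄ₕ (each stratum's size times its mean).
425·3797.7 + 251·3131.7 + 332·7985.5 = 1614022.5 + 786056.7 + 2651186 = 5051265.2.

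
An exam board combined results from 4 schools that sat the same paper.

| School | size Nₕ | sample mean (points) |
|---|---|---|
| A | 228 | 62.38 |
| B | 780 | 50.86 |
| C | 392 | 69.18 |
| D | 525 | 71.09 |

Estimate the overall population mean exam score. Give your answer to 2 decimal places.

61.47

N = 228 + 780 + 392 + 525 = 1925.
The stratified mean weights each stratum mean by its population share Nₕ/N.
Σ Nₕx̄ₕ = 228·62.38 + 780·50.86 + 392·69.18 + 525·71.09 = 14222.64 + 39670.8 + 27118.56 + 37322.25 = 118334.25.
Divide by N: 118334.25 / 1925 = 61.4723... → 61.47.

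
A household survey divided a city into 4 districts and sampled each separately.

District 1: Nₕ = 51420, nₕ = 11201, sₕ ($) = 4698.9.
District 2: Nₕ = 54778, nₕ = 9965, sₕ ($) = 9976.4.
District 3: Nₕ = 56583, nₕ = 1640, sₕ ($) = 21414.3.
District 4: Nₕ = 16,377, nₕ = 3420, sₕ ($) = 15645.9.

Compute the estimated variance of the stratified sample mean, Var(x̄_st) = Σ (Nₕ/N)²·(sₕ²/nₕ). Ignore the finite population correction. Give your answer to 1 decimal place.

29585.1

N = 179158. Term for each stratum: Wₕ²sₕ²/nₕ.
Var(x̄_st) = 162.3781 + 933.7064 + 27890.9589 + 598.0965 = 29585.1399 → 29585.1.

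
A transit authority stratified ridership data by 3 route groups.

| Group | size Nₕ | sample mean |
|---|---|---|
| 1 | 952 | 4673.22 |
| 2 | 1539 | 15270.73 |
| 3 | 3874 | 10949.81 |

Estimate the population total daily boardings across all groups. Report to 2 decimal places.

1: 952·4673.22 = 4448905.44
2: 1539·15270.73 = 23501653.47
3: 3874·10949.81 = 42419563.94
τ̂ = Σ Nₕx̄ₕ = 70370122.85.

70370122.85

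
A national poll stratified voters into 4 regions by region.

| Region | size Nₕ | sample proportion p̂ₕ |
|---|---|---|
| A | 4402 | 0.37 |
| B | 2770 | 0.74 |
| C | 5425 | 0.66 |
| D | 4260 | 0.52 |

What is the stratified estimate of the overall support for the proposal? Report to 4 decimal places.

N = 4402 + 2770 + 5425 + 4260 = 16857.
Overall proportion = Σ (Nₕ/N)·p̂ₕ.
Σ Nₕp̂ₕ = 1628.74 + 2049.8 + 3580.5 + 2215.2 = 9474.24.
9474.24 / 16857 = 0.562036... → 0.5620.

0.5620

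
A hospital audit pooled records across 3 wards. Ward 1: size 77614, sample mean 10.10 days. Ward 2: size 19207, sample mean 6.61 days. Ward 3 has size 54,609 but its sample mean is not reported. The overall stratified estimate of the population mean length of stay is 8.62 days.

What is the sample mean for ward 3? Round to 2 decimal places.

N = 77614 + 19207 + 54609 = 151430.
Overall total = μ·N = 8.62·151430 = 1305326.6.
Subtract the known strata: 77614·10.10 + 19207·6.61 = 910859.67.
Remaining total for ward 3: 1305326.6 − 910859.67 = 394466.93.
Divide by its size: 394466.93 / 54609 = 7.2235... → 7.22.

7.22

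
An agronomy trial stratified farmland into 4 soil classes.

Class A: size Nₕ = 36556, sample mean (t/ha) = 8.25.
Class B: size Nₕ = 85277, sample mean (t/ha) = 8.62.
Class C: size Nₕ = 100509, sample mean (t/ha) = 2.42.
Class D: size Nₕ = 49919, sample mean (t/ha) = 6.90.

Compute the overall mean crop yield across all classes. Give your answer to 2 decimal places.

x̄_st = (Σ Nₕx̄ₕ) / (Σ Nₕ) = (36556·8.25 + 85277·8.62 + 100509·2.42 + 49919·6.90) / 272261
= 1624347.62 / 272261 = 5.9661... → 5.97.

5.97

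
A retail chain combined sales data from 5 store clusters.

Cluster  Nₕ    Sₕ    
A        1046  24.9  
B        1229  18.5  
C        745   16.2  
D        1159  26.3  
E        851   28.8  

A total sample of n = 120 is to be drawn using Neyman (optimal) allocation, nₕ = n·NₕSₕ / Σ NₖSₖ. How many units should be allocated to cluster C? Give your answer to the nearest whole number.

A: NₕSₕ = 1046·24.9 = 26045.4
B: NₕSₕ = 1229·18.5 = 22736.5
C: NₕSₕ = 745·16.2 = 12069
D: NₕSₕ = 1159·26.3 = 30481.7
E: NₕSₕ = 851·28.8 = 24508.8
Σ NₕSₕ = 115841.4.
n_C = 120·12069/115841.4 = 12.502... → 13.

13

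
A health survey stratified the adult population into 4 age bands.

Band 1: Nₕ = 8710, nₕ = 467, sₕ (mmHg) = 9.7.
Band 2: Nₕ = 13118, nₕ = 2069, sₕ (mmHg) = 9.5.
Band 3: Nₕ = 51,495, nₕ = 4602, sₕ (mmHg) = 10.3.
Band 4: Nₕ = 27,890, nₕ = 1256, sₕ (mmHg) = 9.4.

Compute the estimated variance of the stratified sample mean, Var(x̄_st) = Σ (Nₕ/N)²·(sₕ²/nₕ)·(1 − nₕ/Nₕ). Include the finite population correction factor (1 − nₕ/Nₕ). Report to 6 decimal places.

0.012565

N = 101213. Term for each stratum: Wₕ²sₕ²/nₕ·(1−nₕ/Nₕ).
Var(x̄_st) = 0.001412074 + 0.000617170 + 0.005434109 + 0.005101271 = 0.012564623 → 0.012565.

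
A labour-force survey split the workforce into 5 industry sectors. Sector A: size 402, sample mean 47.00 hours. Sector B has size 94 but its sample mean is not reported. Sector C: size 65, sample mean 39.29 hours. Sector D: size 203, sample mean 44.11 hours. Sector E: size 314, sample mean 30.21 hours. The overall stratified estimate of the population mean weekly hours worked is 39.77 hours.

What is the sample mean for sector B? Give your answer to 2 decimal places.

N = 402 + 94 + 65 + 203 + 314 = 1078.
Overall total = μ·N = 39.77·1078 = 42872.06.
Subtract the known strata: 402·47.00 + 65·39.29 + 203·44.11 + 314·30.21 = 39888.12.
Remaining total for sector B: 42872.06 − 39888.12 = 2983.94.
Divide by its size: 2983.94 / 94 = 31.7440... → 31.74.

31.74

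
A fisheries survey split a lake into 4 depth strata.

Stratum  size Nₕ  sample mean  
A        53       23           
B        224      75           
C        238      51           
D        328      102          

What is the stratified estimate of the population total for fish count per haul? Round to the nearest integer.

A: 53·23 = 1219
B: 224·75 = 16800
C: 238·51 = 12138
D: 328·102 = 33456
τ̂ = Σ Nₕx̄ₕ = 63613.

63613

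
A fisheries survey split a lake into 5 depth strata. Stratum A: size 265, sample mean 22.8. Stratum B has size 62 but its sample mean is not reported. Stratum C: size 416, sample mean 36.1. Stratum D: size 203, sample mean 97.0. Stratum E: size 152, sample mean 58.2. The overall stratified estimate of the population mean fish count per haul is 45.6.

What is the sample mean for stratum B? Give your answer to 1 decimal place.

Σ Nₕx̄ₕ = N·μ, so 62·x̄_B = 1098·45.6 − (265·22.8 + 416·36.1 + 203·97.0 + 152·58.2).
= 50068.8 − 49597 = 471.8.
x̄_B = 471.8 / 62 = 7.610... → 7.6.

7.6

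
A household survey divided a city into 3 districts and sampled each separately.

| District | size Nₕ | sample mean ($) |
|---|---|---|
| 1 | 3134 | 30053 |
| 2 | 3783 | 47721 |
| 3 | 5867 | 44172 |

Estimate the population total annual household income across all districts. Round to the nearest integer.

533871769

1: 3134·30053 = 94186102
2: 3783·47721 = 180528543
3: 5867·44172 = 259157124
τ̂ = Σ Nₕx̄ₕ = 533871769.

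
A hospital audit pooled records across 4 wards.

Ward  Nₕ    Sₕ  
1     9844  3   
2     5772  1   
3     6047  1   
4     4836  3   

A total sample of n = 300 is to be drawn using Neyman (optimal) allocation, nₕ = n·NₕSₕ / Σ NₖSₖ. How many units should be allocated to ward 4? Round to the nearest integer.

78

Σ NₕSₕ = 9844·3 + 5772·1 + 6047·1 + 4836·3 = 55859.
Share for 4: 14508/55859 = 0.25973.
n_4 = 300 × 0.25973 = 77.918... → 78.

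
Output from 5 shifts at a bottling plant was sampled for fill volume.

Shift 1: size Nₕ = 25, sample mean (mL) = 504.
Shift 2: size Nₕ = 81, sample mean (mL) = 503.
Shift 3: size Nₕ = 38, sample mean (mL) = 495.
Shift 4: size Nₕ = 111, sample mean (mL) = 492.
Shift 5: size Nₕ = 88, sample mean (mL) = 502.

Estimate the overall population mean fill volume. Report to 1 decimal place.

498.4

x̄_st = (Σ Nₕx̄ₕ) / (Σ Nₕ) = (25·504 + 81·503 + 38·495 + 111·492 + 88·502) / 343
= 170941 / 343 = 498.370... → 498.4.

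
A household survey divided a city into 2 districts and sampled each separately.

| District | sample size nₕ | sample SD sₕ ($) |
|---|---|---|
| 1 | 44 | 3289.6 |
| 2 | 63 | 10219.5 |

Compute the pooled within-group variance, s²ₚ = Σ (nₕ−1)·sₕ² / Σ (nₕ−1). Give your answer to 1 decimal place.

Degrees of freedom: 43 + 62 = 105.
Σ(nₕ−1)sₕ² = 43·10821468.16 + 62·104438180.25 = 6940490306.38.
s²ₚ = 6940490306.38 / 105 = 66099907.680... → 66099907.7.

66099907.7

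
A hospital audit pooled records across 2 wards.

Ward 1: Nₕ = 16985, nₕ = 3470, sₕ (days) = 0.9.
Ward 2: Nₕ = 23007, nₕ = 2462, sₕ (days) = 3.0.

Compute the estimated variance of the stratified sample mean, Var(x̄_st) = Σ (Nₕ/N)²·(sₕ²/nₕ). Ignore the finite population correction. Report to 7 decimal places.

N = 39992. Term for each stratum: Wₕ²sₕ²/nₕ.
Var(x̄_st) = 0.0000421057 + 0.0012098407 = 0.0012519464 → 0.0012519.

0.0012519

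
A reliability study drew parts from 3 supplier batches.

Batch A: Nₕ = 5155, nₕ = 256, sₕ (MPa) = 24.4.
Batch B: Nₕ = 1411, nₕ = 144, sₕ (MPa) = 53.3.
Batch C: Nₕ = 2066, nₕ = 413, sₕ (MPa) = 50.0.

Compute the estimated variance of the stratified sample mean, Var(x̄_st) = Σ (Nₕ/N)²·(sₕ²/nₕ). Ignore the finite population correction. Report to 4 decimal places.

1.7033

N = 8632; Wₕ = Nₕ/N.
batch A: (5155/8632)²·24.4²/256 = 0.8294194
batch B: (1411/8632)²·53.3²/144 = 0.5271365
batch C: (2066/8632)²·50.0²/413 = 0.3467590
Sum = 1.7033148 → 1.7033.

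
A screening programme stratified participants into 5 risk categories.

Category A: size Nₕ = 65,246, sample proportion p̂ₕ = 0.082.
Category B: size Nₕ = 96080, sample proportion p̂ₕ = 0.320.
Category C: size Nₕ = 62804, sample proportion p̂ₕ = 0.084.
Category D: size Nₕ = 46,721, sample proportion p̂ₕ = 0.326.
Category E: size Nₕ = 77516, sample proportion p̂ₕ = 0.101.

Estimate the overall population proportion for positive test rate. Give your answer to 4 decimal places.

N = 65246 + 96080 + 62804 + 46721 + 77516 = 348367.
Overall proportion = Σ (Nₕ/N)·p̂ₕ.
Σ Nₕp̂ₕ = 5350.172 + 30745.6 + 5275.536 + 15231.046 + 7829.116 = 64431.47.
64431.47 / 348367 = 0.184953... → 0.1850.

0.1850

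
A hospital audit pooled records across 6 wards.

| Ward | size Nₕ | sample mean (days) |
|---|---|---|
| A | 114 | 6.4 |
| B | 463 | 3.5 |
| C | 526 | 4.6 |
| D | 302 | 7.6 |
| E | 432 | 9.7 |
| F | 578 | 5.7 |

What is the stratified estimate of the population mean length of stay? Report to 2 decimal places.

6.02

x̄_st = (Σ Nₕx̄ₕ) / (Σ Nₕ) = (114·6.4 + 463·3.5 + 526·4.6 + 302·7.6 + 432·9.7 + 578·5.7) / 2415
= 14549.9 / 2415 = 6.0248... → 6.02.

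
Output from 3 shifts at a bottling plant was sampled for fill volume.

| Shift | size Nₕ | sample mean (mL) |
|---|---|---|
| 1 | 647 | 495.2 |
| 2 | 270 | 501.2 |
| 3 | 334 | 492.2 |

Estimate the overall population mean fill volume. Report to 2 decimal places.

N = 647 + 270 + 334 = 1251.
The stratified mean weights each stratum mean by its population share Nₕ/N.
Σ Nₕx̄ₕ = 647·495.2 + 270·501.2 + 334·492.2 = 320394.4 + 135324 + 164394.8 = 620113.2.
Divide by N: 620113.2 / 1251 = 495.6940... → 495.69.

495.69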